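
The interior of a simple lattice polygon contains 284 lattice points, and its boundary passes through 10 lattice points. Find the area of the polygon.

288

Pick's theorem states A = I + B/2 − 1, so A = 284 + 10/2 − 1 = 288.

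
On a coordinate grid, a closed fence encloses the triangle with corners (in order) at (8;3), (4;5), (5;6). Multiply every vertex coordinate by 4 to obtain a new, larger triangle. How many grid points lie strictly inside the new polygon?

37

The shoelace formula gives twice the area as |(8·5 − 4·3) + (4·6 − 5·5) + (5·3 − 8·6)| = 6, so the area is 3.
Summing gcd(|Δx|,|Δy|) over the edges gives the boundary count: gcd(4,2) + gcd(1,1) + gcd(3,3) = 2+1+3 = 6.
Scaling by 4 multiplies the area by 4² = 16 (so the new area is 48) and multiplies the boundary lattice-point count by 4, giving 24.
By Pick's theorem, the interior count of the dilated polygon is 48 − 24/2 + 1 = 37.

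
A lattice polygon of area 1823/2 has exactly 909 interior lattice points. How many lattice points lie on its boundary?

Pick's theorem gives A = I + B/2 − 1, so B = 2(A − I + 1) = 2(1823/2 − 909 + 1) = 7.

7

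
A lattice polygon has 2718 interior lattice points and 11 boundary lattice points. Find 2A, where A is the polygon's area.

By Pick's theorem, A = I + B/2 − 1 = 2718 + 11/2 − 1 = 5445/2.
Hence 2A = 5445.

5445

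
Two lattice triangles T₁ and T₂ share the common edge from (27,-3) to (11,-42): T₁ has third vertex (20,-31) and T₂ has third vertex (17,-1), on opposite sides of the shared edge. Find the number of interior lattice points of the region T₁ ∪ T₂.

The union is the simple quadrilateral with vertices (27,-3), (20,-31), (11,-42), (17,-1) in order.
Using the shoelace formula, 2A = |(27·(-31) − 20·(-3)) + (20·(-42) − 11·(-31)) + (11·(-1) − 17·(-42)) + (17·(-3) − 27·(-1))| = 597, so the area is 298.5.
Summing gcd(|Δx|,|Δy|) over the edges gives the boundary count: gcd(7,28) + gcd(9,11) + gcd(6,41) + gcd(10,2) = 7+1+1+2 = 11.
By Pick's theorem I = A − B/2 + 1 = 298.5 − 11/2 + 1 = 294.

294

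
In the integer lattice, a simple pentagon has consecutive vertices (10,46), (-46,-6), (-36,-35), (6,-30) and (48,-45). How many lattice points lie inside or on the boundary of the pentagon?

By the shoelace formula, twice the signed area is |[10·(-6) − (-46)·46] + [(-46)·(-35) − (-36)·(-6)] + [(-36)·(-30) − 6·(-35)] + [6·(-45) − 48·(-30)] + [48·46 − 10·(-45)]| = 8568, so the area is 4284.
The number of boundary lattice points is Σ gcd(|Δx|,|Δy|) = gcd(56,52) + gcd(10,29) + gcd(42,5) + gcd(42,15) + gcd(38,91) = 4+1+1+3+1 = 10.
Pick's theorem gives I = A − B/2 + 1 = 4284 − 10/2 + 1 = 4280, so the closed region contains I + B = 4280 + 10 = 4290 lattice points.

4290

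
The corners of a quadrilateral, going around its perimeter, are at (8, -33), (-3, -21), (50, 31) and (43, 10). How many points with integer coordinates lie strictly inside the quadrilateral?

817

The shoelace formula gives twice the area as |(8·(-21) − (-3)·(-33)) + ((-3)·31 − 50·(-21)) + (50·10 − 43·31) + (43·(-33) − 8·10)| = 1642, so the area is 821.
Summing gcd(|Δx|,|Δy|) over the edges gives the boundary count: gcd(11,12) + gcd(53,52) + gcd(7,21) + gcd(35,43) = 1+1+7+1 = 10.
Pick's theorem gives I = A − B/2 + 1 = 821 − 10/2 + 1 = 817.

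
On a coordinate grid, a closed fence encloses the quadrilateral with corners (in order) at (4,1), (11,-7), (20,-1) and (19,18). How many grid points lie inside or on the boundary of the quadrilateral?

212

By the shoelace formula, twice the signed area is |(4·(-7) − 11·1) + (11·(-1) − 20·(-7)) + (20·18 − 19·(-1)) + (19·1 − 4·18)| = 416, so the area is 208.
Summing gcd(|Δx|,|Δy|) over the edges gives the boundary count: gcd(7,8) + gcd(9,6) + gcd(1,19) + gcd(15,17) = 1+3+1+1 = 6.
Pick's theorem gives I = A − B/2 + 1 = 208 − 6/2 + 1 = 206, so the closed region contains I + B = 206 + 6 = 212 lattice points.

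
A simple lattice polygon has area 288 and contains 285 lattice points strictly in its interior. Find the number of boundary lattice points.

Pick's theorem gives A = I + B/2 − 1, so B = 2(A − I + 1) = 2(288 − 285 + 1) = 8.

8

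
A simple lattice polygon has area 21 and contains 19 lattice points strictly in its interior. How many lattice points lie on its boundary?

6

Pick's theorem gives A = I + B/2 − 1, so B = 2(A − I + 1) = 2(21 − 19 + 1) = 6.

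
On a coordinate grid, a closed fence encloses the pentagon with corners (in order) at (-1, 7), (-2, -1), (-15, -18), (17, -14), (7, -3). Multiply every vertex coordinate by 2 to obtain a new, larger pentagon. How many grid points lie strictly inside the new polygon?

1282

Using the shoelace formula, 2A = |[(-1)·(-1) − (-2)·7] + [(-2)·(-18) − (-15)·(-1)] + [(-15)·(-14) − 17·(-18)] + [17·(-3) − 7·(-14)] + [7·7 − (-1)·(-3)]| = 645, so the area is 322.5.
Along each edge there are gcd(|Δx|,|Δy|)+1 lattice points, so counting each shared vertex once the boundary has gcd(1,8) + gcd(13,17) + gcd(32,4) + gcd(10,11) + gcd(8,10) = 1+1+4+1+2 = 9.
Scaling by 2 multiplies the area by 2² = 4 (so the new area is 1290) and multiplies the boundary lattice-point count by 2, giving 18.
By Pick's theorem, the interior count of the dilated polygon is 1290 − 18/2 + 1 = 1282.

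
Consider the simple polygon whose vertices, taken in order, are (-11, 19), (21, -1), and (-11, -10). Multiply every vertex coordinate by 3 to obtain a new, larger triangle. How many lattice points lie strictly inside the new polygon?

By the shoelace formula, twice the signed area is |((-11)·(-1) − 21·19) + (21·(-10) − (-11)·(-1)) + ((-11)·19 − (-11)·(-10))| = 928, so the area is 464.
The number of boundary lattice points is Σ gcd(|Δx|,|Δy|) = gcd(32,20) + gcd(32,9) + gcd(0,29) = 4+1+29 = 34.
Scaling by 3 multiplies the area by 3² = 9 (so the new area is 4176) and multiplies the boundary lattice-point count by 3, giving 102.
By Pick's theorem, the interior count of the dilated polygon is 4176 − 102/2 + 1 = 4126.

4126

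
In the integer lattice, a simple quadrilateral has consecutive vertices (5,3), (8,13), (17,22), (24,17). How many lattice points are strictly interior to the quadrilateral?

By the shoelace formula, twice the signed area is |(5·13 − 8·3) + (8·22 − 17·13) + (17·17 − 24·22) + (24·3 − 5·17)| = 256, so the area is 128.
Summing gcd(|Δx|,|Δy|) over the edges gives the boundary count: gcd(3,10) + gcd(9,9) + gcd(7,5) + gcd(19,14) = 1+9+1+1 = 12.
Pick's theorem gives I = A − B/2 + 1 = 128 − 12/2 + 1 = 123.

123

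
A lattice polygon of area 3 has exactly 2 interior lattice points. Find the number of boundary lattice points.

4

Pick's theorem gives A = I + B/2 − 1, so B = 2(A − I + 1) = 2(3 − 2 + 1) = 4.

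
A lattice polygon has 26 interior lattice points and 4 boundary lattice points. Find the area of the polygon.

27

Pick's theorem states A = I + B/2 − 1, so A = 26 + 4/2 − 1 = 27.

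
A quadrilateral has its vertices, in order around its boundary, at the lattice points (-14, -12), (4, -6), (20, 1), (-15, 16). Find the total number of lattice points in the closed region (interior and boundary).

Using the shoelace formula, 2A = |[(-14)·(-6) − 4·(-12)] + [4·1 − 20·(-6)] + [20·16 − (-15)·1] + [(-15)·(-12) − (-14)·16]| = 995, so the area is 497.5.
Along each edge there are gcd(|Δx|,|Δy|)+1 lattice points, so counting each shared vertex once the boundary has gcd(18,6) + gcd(16,7) + gcd(35,15) + gcd(1,28) = 6+1+5+1 = 13.
Pick's theorem gives I = A − B/2 + 1 = 497.5 − 13/2 + 1 = 492, so the closed region contains I + B = 492 + 13 = 505 lattice points.

505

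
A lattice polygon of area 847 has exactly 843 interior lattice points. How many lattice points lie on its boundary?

Pick's theorem gives A = I + B/2 − 1, so B = 2(A − I + 1) = 2(847 − 843 + 1) = 10.

10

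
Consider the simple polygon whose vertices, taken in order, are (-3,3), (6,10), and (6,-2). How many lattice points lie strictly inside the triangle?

Using the shoelace formula, 2A = |((-3)·10 − 6·3) + (6·(-2) − 6·10) + (6·3 − (-3)·(-2))| = 108, so the area is 54.
Along each edge there are gcd(|Δx|,|Δy|)+1 lattice points, so counting each shared vertex once the boundary has gcd(9,7) + gcd(0,12) + gcd(9,5) = 1+12+1 = 14.
Pick's theorem gives I = A − B/2 + 1 = 54 − 14/2 + 1 = 48.

48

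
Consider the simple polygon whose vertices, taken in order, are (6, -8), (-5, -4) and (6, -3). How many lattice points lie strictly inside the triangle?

By the shoelace formula, twice the signed area is |(6·(-4) − (-5)·(-8)) + ((-5)·(-3) − 6·(-4)) + (6·(-8) − 6·(-3))| = 55, so the area is 55/2.
Summing gcd(|Δx|,|Δy|) over the edges gives the boundary count: gcd(11,4) + gcd(11,1) + gcd(0,5) = 1+1+5 = 7.
Pick's theorem gives I = A − B/2 + 1 = 55/2 − 7/2 + 1 = 25.

25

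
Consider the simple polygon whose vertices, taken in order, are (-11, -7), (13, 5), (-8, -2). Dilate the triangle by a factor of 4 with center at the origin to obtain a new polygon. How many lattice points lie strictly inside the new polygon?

By the shoelace formula, twice the signed area is |[(-11)·5 − 13·(-7)] + [13·(-2) − (-8)·5] + [(-8)·(-7) − (-11)·(-2)]| = 84, so the area is 42.
Along each edge there are gcd(|Δx|,|Δy|)+1 lattice points, so counting each shared vertex once the boundary has gcd(24,12) + gcd(21,7) + gcd(3,5) = 12+7+1 = 20.
Scaling by 4 multiplies the area by 4² = 16 (so the new area is 672) and multiplies the boundary lattice-point count by 4, giving 80.
By Pick's theorem, the interior count of the dilated polygon is 672 − 80/2 + 1 = 633.

633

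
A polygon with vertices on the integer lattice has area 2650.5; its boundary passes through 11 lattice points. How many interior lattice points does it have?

From Pick's theorem, I = A − B/2 + 1 = 2650.5 − 11/2 + 1 = 2646.

2646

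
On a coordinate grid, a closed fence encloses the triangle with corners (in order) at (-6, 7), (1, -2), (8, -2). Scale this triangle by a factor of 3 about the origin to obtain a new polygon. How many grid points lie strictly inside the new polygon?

271

Using the shoelace formula, 2A = |((-6)·(-2) − 1·7) + (1·(-2) − 8·(-2)) + (8·7 − (-6)·(-2))| = 63, so the area is 31.5.
Along each edge there are gcd(|Δx|,|Δy|)+1 lattice points, so counting each shared vertex once the boundary has gcd(7,9) + gcd(7,0) + gcd(14,9) = 1+7+1 = 9.
Scaling by 3 multiplies the area by 3² = 9 (so the new area is 283.5) and multiplies the boundary lattice-point count by 3, giving 27.
By Pick's theorem, the interior count of the dilated polygon is 283.5 − 27/2 + 1 = 271.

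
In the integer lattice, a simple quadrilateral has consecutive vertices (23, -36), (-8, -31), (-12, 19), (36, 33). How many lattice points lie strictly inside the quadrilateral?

2328

The shoelace formula gives twice the area as |[23·(-31) − (-8)·(-36)] + [(-8)·19 − (-12)·(-31)] + [(-12)·33 − 36·19] + [36·(-36) − 23·33]| = 4660, so the area is 2330.
Along each edge there are gcd(|Δx|,|Δy|)+1 lattice points, so counting each shared vertex once the boundary has gcd(31,5) + gcd(4,50) + gcd(48,14) + gcd(13,69) = 1+2+2+1 = 6.
Pick's theorem gives I = A − B/2 + 1 = 2330 − 6/2 + 1 = 2328.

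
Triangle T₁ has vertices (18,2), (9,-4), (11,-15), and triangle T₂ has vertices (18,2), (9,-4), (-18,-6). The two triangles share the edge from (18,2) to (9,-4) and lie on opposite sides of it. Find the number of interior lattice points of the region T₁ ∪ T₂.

The union is the simple quadrilateral with vertices (18,2), (11,-15), (9,-4), (-18,-6) in order.
The shoelace formula gives twice the area as |[18·(-15) − 11·2] + [11·(-4) − 9·(-15)] + [9·(-6) − (-18)·(-4)] + [(-18)·2 − 18·(-6)]| = 255, so the area is 255/2.
The number of boundary lattice points is Σ gcd(|Δx|,|Δy|) = gcd(7,17) + gcd(2,11) + gcd(27,2) + gcd(36,8) = 1+1+1+4 = 7.
By Pick's theorem I = A − B/2 + 1 = 255/2 − 7/2 + 1 = 125.

125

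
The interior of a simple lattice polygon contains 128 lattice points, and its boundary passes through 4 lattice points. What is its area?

129

Pick's theorem states A = I + B/2 − 1, so A = 128 + 4/2 − 1 = 129.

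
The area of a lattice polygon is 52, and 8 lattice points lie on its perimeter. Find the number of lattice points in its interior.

From Pick's theorem, I = A − B/2 + 1 = 52 − 8/2 + 1 = 49.

49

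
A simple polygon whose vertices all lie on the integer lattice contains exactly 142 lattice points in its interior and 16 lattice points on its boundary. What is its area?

149

Pick's theorem states A = I + B/2 − 1, so A = 142 + 16/2 − 1 = 149.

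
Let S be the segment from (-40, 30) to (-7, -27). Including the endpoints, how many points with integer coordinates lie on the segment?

The number of lattice points on a segment between lattice points is gcd(|Δx|,|Δy|) + 1 = gcd(33,57) + 1 = 3 + 1 = 4.

4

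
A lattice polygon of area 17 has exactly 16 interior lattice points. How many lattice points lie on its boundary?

4

Pick's theorem gives A = I + B/2 − 1, so B = 2(A − I + 1) = 2(17 − 16 + 1) = 4.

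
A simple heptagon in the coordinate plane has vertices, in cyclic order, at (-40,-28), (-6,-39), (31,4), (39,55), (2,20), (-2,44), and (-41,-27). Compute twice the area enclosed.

6850

By the shoelace formula, twice the signed area is |[(-40)·(-39) − (-6)·(-28)] + [(-6)·4 − 31·(-39)] + [31·55 − 39·4] + [39·20 − 2·55] + [2·44 − (-2)·20] + [(-2)·(-27) − (-41)·44] + [(-41)·(-28) − (-40)·(-27)]| = 6850, so the area is 3425.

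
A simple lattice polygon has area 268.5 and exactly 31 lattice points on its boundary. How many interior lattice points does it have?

254

From Pick's theorem, I = A − B/2 + 1 = 268.5 − 31/2 + 1 = 254.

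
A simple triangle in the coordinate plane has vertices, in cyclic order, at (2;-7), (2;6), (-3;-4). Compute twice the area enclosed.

By the shoelace formula, twice the signed area is |[2·6 − 2·(-7)] + [2·(-4) − (-3)·6] + [(-3)·(-7) − 2·(-4)]| = 65, so the area is 32.5.

65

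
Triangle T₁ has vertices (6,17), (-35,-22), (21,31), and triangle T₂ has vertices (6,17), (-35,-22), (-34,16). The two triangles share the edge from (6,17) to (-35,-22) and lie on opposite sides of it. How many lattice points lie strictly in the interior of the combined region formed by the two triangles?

The union is the simple quadrilateral with vertices (6,17), (21,31), (-35,-22), (-34,16) in order.
By the shoelace formula, twice the signed area is |(6·31 − 21·17) + (21·(-22) − (-35)·31) + ((-35)·16 − (-34)·(-22)) + ((-34)·17 − 6·16)| = 1530, so the area is 765.
Along each edge there are gcd(|Δx|,|Δy|)+1 lattice points, so counting each shared vertex once the boundary has gcd(15,14) + gcd(56,53) + gcd(1,38) + gcd(40,1) = 1+1+1+1 = 4.
By Pick's theorem I = A − B/2 + 1 = 765 − 4/2 + 1 = 764.

764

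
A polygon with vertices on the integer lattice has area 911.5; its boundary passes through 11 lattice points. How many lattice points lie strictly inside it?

Pick's theorem A = I + B/2 − 1 rearranges to I = A − B/2 + 1 = 911.5 − 11/2 + 1 = 907.

907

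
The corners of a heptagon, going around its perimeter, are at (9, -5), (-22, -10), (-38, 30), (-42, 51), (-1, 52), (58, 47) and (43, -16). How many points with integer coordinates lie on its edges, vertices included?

Summing gcd(|Δx|,|Δy|) over the edges gives the boundary count: gcd(31,5) + gcd(16,40) + gcd(4,21) + gcd(41,1) + gcd(59,5) + gcd(15,63) + gcd(34,11) = 1+8+1+1+1+3+1 = 16.

16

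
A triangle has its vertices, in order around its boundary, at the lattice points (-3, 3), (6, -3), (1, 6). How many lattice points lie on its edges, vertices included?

5

Summing gcd(|Δx|,|Δy|) over the edges gives the boundary count: gcd(9,6) + gcd(5,9) + gcd(4,3) = 3+1+1 = 5.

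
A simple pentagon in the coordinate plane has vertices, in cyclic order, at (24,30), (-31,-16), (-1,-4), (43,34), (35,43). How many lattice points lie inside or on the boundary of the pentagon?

The shoelace formula gives twice the area as |[24·(-16) − (-31)·30] + [(-31)·(-4) − (-1)·(-16)] + [(-1)·34 − 43·(-4)] + [43·43 − 35·34] + [35·30 − 24·43]| = 1469, so the area is 1469/2.
The number of boundary lattice points is Σ gcd(|Δx|,|Δy|) = gcd(55,46) + gcd(30,12) + gcd(44,38) + gcd(8,9) + gcd(11,13) = 1+6+2+1+1 = 11.
Pick's theorem gives I = A − B/2 + 1 = 1469/2 − 11/2 + 1 = 730, so the closed region contains I + B = 730 + 11 = 741 lattice points.

741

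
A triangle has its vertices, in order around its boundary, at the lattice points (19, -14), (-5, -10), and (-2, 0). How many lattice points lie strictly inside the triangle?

The shoelace formula gives twice the area as |(19·(-10) − (-5)·(-14)) + ((-5)·0 − (-2)·(-10)) + ((-2)·(-14) − 19·0)| = 252, so the area is 126.
Along each edge there are gcd(|Δx|,|Δy|)+1 lattice points, so counting each shared vertex once the boundary has gcd(24,4) + gcd(3,10) + gcd(21,14) = 4+1+7 = 12.
By Pick's theorem A = I + B/2 − 1, so I = 126 − 12/2 + 1 = 121.

121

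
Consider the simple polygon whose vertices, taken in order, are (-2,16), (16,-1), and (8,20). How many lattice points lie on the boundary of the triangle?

Summing gcd(|Δx|,|Δy|) over the edges gives the boundary count: gcd(18,17) + gcd(8,21) + gcd(10,4) = 1+1+2 = 4.

4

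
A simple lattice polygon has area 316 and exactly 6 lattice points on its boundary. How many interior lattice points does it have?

From Pick's theorem, I = A − B/2 + 1 = 316 − 6/2 + 1 = 314.

314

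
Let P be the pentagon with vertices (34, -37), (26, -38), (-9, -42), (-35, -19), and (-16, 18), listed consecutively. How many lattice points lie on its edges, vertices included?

The number of boundary lattice points is Σ gcd(|Δx|,|Δy|) = gcd(8,1) + gcd(35,4) + gcd(26,23) + gcd(19,37) + gcd(50,55) = 1+1+1+1+5 = 9.

9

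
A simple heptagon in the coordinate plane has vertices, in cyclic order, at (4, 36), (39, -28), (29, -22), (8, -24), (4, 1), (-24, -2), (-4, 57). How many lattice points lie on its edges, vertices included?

8

Along each edge there are gcd(|Δx|,|Δy|)+1 lattice points, so counting each shared vertex once the boundary has gcd(35,64) + gcd(10,6) + gcd(21,2) + gcd(4,25) + gcd(28,3) + gcd(20,59) + gcd(8,21) = 1+2+1+1+1+1+1 = 8.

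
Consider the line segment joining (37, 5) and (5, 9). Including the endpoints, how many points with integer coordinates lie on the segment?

The number of lattice points on a segment between lattice points is gcd(|Δx|,|Δy|) + 1 = gcd(32,4) + 1 = 4 + 1 = 5.

5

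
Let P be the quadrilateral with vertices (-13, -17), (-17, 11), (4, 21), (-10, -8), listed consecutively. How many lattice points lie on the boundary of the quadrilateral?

9

Along each edge there are gcd(|Δx|,|Δy|)+1 lattice points, so counting each shared vertex once the boundary has gcd(4,28) + gcd(21,10) + gcd(14,29) + gcd(3,9) = 4+1+1+3 = 9.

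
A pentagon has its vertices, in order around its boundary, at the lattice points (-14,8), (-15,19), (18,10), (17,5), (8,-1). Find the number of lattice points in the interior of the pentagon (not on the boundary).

Using the shoelace formula, 2A = |[(-14)·19 − (-15)·8] + [(-15)·10 − 18·19] + [18·5 − 17·10] + [17·(-1) − 8·5] + [8·8 − (-14)·(-1)]| = 725, so the area is 725/2.
Along each edge there are gcd(|Δx|,|Δy|)+1 lattice points, so counting each shared vertex once the boundary has gcd(1,11) + gcd(33,9) + gcd(1,5) + gcd(9,6) + gcd(22,9) = 1+3+1+3+1 = 9.
Pick's theorem gives I = A − B/2 + 1 = 725/2 − 9/2 + 1 = 359.

359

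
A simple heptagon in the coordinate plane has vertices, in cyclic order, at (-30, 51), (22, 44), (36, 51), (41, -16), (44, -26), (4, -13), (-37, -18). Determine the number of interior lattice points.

Using the shoelace formula, 2A = |[(-30)·44 − 22·51] + [22·51 − 36·44] + [36·(-16) − 41·51] + [41·(-26) − 44·(-16)] + [44·(-13) − 4·(-26)] + [4·(-18) − (-37)·(-13)] + [(-37)·51 − (-30)·(-18)]| = 9381, so the area is 9381/2.
Along each edge there are gcd(|Δx|,|Δy|)+1 lattice points, so counting each shared vertex once the boundary has gcd(52,7) + gcd(14,7) + gcd(5,67) + gcd(3,10) + gcd(40,13) + gcd(41,5) + gcd(7,69) = 1+7+1+1+1+1+1 = 13.
Pick's theorem gives I = A − B/2 + 1 = 9381/2 − 13/2 + 1 = 4685.

4685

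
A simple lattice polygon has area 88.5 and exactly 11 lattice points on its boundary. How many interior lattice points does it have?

From Pick's theorem, I = A − B/2 + 1 = 88.5 − 11/2 + 1 = 84.

84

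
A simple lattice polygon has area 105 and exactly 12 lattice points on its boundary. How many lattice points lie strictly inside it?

100

From Pick's theorem, I = A − B/2 + 1 = 105 − 12/2 + 1 = 100.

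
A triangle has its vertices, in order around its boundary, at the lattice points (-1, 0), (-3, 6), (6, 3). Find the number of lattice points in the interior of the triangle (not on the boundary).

22

The shoelace formula gives twice the area as |((-1)·6 − (-3)·0) + ((-3)·3 − 6·6) + (6·0 − (-1)·3)| = 48, so the area is 24.
The number of boundary lattice points is Σ gcd(|Δx|,|Δy|) = gcd(2,6) + gcd(9,3) + gcd(7,3) = 2+3+1 = 6.
By Pick's theorem A = I + B/2 − 1, so I = 24 − 6/2 + 1 = 22.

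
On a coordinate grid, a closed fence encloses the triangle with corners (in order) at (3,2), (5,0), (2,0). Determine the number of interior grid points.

The shoelace formula gives twice the area as |(3·0 − 5·2) + (5·0 − 2·0) + (2·2 − 3·0)| = 6, so the area is 3.
Along each edge there are gcd(|Δx|,|Δy|)+1 lattice points, so counting each shared vertex once the boundary has gcd(2,2) + gcd(3,0) + gcd(1,2) = 2+3+1 = 6.
Pick's theorem gives I = A − B/2 + 1 = 3 − 6/2 + 1 = 1.

1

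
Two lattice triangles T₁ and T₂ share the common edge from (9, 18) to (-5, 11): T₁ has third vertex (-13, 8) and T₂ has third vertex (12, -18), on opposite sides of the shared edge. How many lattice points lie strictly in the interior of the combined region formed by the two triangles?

The union is the simple quadrilateral with vertices (9, 18), (-13, 8), (-5, 11), (12, -18) in order.
By the shoelace formula, twice the signed area is |(9·8 − (-13)·18) + ((-13)·11 − (-5)·8) + ((-5)·(-18) − 12·11) + (12·18 − 9·(-18))| = 539, so the area is 539/2.
Summing gcd(|Δx|,|Δy|) over the edges gives the boundary count: gcd(22,10) + gcd(8,3) + gcd(17,29) + gcd(3,36) = 2+1+1+3 = 7.
By Pick's theorem I = A − B/2 + 1 = 539/2 − 7/2 + 1 = 267.

267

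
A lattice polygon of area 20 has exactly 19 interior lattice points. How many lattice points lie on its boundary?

Pick's theorem gives A = I + B/2 − 1, so B = 2(A − I + 1) = 2(20 − 19 + 1) = 4.

4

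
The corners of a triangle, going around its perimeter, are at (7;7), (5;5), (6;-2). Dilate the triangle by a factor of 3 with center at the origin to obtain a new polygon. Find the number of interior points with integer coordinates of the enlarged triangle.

67

By the shoelace formula, twice the signed area is |(7·5 − 5·7) + (5·(-2) − 6·5) + (6·7 − 7·(-2))| = 16, so the area is 8.
The number of boundary lattice points is Σ gcd(|Δx|,|Δy|) = gcd(2,2) + gcd(1,7) + gcd(1,9) = 2+1+1 = 4.
Scaling by 3 multiplies the area by 3² = 9 (so the new area is 72) and multiplies the boundary lattice-point count by 3, giving 12.
By Pick's theorem, the interior count of the dilated polygon is 72 − 12/2 + 1 = 67.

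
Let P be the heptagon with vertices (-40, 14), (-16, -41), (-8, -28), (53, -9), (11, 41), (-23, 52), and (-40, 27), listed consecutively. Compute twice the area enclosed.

9306

The shoelace formula gives twice the area as |((-40)·(-41) − (-16)·14) + ((-16)·(-28) − (-8)·(-41)) + ((-8)·(-9) − 53·(-28)) + (53·41 − 11·(-9)) + (11·52 − (-23)·41) + ((-23)·27 − (-40)·52) + ((-40)·14 − (-40)·27)| = 9306, so the area is 4653.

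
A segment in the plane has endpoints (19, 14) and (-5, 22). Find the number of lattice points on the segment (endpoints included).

9

The number of lattice points on a segment between lattice points is gcd(|Δx|,|Δy|) + 1 = gcd(24,8) + 1 = 8 + 1 = 9.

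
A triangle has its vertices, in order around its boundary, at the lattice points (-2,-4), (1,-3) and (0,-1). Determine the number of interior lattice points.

Using the shoelace formula, 2A = |[(-2)·(-3) − 1·(-4)] + [1·(-1) − 0·(-3)] + [0·(-4) − (-2)·(-1)]| = 7, so the area is 7/2.
The number of boundary lattice points is Σ gcd(|Δx|,|Δy|) = gcd(3,1) + gcd(1,2) + gcd(2,3) = 1+1+1 = 3.
Pick's theorem gives I = A − B/2 + 1 = 7/2 − 3/2 + 1 = 3.

3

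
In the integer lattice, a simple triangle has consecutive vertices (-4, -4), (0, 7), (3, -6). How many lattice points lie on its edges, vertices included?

3

Summing gcd(|Δx|,|Δy|) over the edges gives the boundary count: gcd(4,11) + gcd(3,13) + gcd(7,2) = 1+1+1 = 3.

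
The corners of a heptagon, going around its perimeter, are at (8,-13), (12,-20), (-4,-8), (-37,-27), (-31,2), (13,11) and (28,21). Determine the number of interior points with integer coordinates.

1100

By the shoelace formula, twice the signed area is |(8·(-20) − 12·(-13)) + (12·(-8) − (-4)·(-20)) + ((-4)·(-27) − (-37)·(-8)) + ((-37)·2 − (-31)·(-27)) + ((-31)·11 − 13·2) + (13·21 − 28·11) + (28·(-13) − 8·21)| = 2213, so the area is 1106.5.
Along each edge there are gcd(|Δx|,|Δy|)+1 lattice points, so counting each shared vertex once the boundary has gcd(4,7) + gcd(16,12) + gcd(33,19) + gcd(6,29) + gcd(44,9) + gcd(15,10) + gcd(20,34) = 1+4+1+1+1+5+2 = 15.
Pick's theorem gives I = A − B/2 + 1 = 1106.5 − 15/2 + 1 = 1100.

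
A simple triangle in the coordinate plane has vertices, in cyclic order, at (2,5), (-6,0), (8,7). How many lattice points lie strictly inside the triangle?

3

By the shoelace formula, twice the signed area is |[2·0 − (-6)·5] + [(-6)·7 − 8·0] + [8·5 − 2·7]| = 14, so the area is 7.
Along each edge there are gcd(|Δx|,|Δy|)+1 lattice points, so counting each shared vertex once the boundary has gcd(8,5) + gcd(14,7) + gcd(6,2) = 1+7+2 = 10.
Pick's theorem gives I = A − B/2 + 1 = 7 − 10/2 + 1 = 3.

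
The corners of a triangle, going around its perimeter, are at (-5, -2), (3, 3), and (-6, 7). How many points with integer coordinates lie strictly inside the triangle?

38

By the shoelace formula, twice the signed area is |((-5)·3 − 3·(-2)) + (3·7 − (-6)·3) + ((-6)·(-2) − (-5)·7)| = 77, so the area is 77/2.
Along each edge there are gcd(|Δx|,|Δy|)+1 lattice points, so counting each shared vertex once the boundary has gcd(8,5) + gcd(9,4) + gcd(1,9) = 1+1+1 = 3.
Pick's theorem gives I = A − B/2 + 1 = 77/2 − 3/2 + 1 = 38.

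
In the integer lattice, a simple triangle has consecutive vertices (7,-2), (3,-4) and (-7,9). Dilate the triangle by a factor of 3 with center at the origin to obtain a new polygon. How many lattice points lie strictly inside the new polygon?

Using the shoelace formula, 2A = |(7·(-4) − 3·(-2)) + (3·9 − (-7)·(-4)) + ((-7)·(-2) − 7·9)| = 72, so the area is 36.
Along each edge there are gcd(|Δx|,|Δy|)+1 lattice points, so counting each shared vertex once the boundary has gcd(4,2) + gcd(10,13) + gcd(14,11) = 2+1+1 = 4.
Scaling by 3 multiplies the area by 3² = 9 (so the new area is 324) and multiplies the boundary lattice-point count by 3, giving 12.
By Pick's theorem, the interior count of the dilated polygon is 324 − 12/2 + 1 = 319.

319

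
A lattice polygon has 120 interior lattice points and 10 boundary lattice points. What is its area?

124

By Pick's theorem, A = I + B/2 − 1 = 120 + 10/2 − 1 = 124.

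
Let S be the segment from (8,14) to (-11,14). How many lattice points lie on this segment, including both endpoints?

20

The number of lattice points on a segment between lattice points is gcd(|Δx|,|Δy|) + 1 = gcd(19,0) + 1 = 19 + 1 = 20.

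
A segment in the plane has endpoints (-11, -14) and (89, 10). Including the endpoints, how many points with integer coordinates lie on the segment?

The number of lattice points on a segment between lattice points is gcd(|Δx|,|Δy|) + 1 = gcd(100,24) + 1 = 4 + 1 = 5.

5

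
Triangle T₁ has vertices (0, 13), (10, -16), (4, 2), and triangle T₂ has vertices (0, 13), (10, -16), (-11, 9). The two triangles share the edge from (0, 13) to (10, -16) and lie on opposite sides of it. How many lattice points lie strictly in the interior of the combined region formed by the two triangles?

The union is the simple quadrilateral with vertices (0, 13), (4, 2), (10, -16), (-11, 9) in order.
The shoelace formula gives twice the area as |[0·2 − 4·13] + [4·(-16) − 10·2] + [10·9 − (-11)·(-16)] + [(-11)·13 − 0·9]| = 365, so the area is 182.5.
Summing gcd(|Δx|,|Δy|) over the edges gives the boundary count: gcd(4,11) + gcd(6,18) + gcd(21,25) + gcd(11,4) = 1+6+1+1 = 9.
By Pick's theorem I = A − B/2 + 1 = 182.5 − 9/2 + 1 = 179.

179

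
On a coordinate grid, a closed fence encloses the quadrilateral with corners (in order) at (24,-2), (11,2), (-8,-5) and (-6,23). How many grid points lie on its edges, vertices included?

Along each edge there are gcd(|Δx|,|Δy|)+1 lattice points, so counting each shared vertex once the boundary has gcd(13,4) + gcd(19,7) + gcd(2,28) + gcd(30,25) = 1+1+2+5 = 9.

9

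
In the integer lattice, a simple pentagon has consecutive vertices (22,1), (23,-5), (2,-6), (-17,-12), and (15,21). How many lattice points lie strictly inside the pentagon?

By the shoelace formula, twice the signed area is |(22·(-5) − 23·1) + (23·(-6) − 2·(-5)) + (2·(-12) − (-17)·(-6)) + ((-17)·21 − 15·(-12)) + (15·1 − 22·21)| = 1011, so the area is 505.5.
Summing gcd(|Δx|,|Δy|) over the edges gives the boundary count: gcd(1,6) + gcd(21,1) + gcd(19,6) + gcd(32,33) + gcd(7,20) = 1+1+1+1+1 = 5.
Pick's theorem gives I = A − B/2 + 1 = 505.5 − 5/2 + 1 = 504.

504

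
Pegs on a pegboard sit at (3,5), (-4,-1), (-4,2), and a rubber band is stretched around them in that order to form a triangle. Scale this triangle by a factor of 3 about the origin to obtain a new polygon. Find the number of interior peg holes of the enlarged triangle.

88

The shoelace formula gives twice the area as |(3·(-1) − (-4)·5) + ((-4)·2 − (-4)·(-1)) + ((-4)·5 − 3·2)| = 21, so the area is 21/2.
Summing gcd(|Δx|,|Δy|) over the edges gives the boundary count: gcd(7,6) + gcd(0,3) + gcd(7,3) = 1+3+1 = 5.
Scaling by 3 multiplies the area by 3² = 9 (so the new area is 94.5) and multiplies the boundary lattice-point count by 3, giving 15.
By Pick's theorem, the interior count of the dilated polygon is 94.5 − 15/2 + 1 = 88.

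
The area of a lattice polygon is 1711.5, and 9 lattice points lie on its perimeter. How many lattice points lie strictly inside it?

Pick's theorem A = I + B/2 − 1 rearranges to I = A − B/2 + 1 = 1711.5 − 9/2 + 1 = 1708.

1708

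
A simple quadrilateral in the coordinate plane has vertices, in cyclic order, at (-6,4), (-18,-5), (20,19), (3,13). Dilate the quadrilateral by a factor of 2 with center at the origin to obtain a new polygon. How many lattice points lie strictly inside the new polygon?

Using the shoelace formula, 2A = |((-6)·(-5) − (-18)·4) + ((-18)·19 − 20·(-5)) + (20·13 − 3·19) + (3·4 − (-6)·13)| = 153, so the area is 76.5.
The number of boundary lattice points is Σ gcd(|Δx|,|Δy|) = gcd(12,9) + gcd(38,24) + gcd(17,6) + gcd(9,9) = 3+2+1+9 = 15.
Scaling by 2 multiplies the area by 2² = 4 (so the new area is 306) and multiplies the boundary lattice-point count by 2, giving 30.
By Pick's theorem, the interior count of the dilated polygon is 306 − 30/2 + 1 = 292.

292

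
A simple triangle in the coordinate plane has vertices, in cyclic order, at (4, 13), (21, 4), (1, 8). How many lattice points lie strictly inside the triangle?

54

By the shoelace formula, twice the signed area is |[4·4 − 21·13] + [21·8 − 1·4] + [1·13 − 4·8]| = 112, so the area is 56.
The number of boundary lattice points is Σ gcd(|Δx|,|Δy|) = gcd(17,9) + gcd(20,4) + gcd(3,5) = 1+4+1 = 6.
Pick's theorem gives I = A − B/2 + 1 = 56 − 6/2 + 1 = 54.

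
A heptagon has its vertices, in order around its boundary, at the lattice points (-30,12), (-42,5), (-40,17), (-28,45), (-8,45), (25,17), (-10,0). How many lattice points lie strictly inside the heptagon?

1782

Using the shoelace formula, 2A = |((-30)·5 − (-42)·12) + ((-42)·17 − (-40)·5) + ((-40)·45 − (-28)·17) + ((-28)·45 − (-8)·45) + ((-8)·17 − 25·45) + (25·0 − (-10)·17) + ((-10)·12 − (-30)·0)| = 3595, so the area is 1797.5.
Summing gcd(|Δx|,|Δy|) over the edges gives the boundary count: gcd(12,7) + gcd(2,12) + gcd(12,28) + gcd(20,0) + gcd(33,28) + gcd(35,17) + gcd(20,12) = 1+2+4+20+1+1+4 = 33.
By Pick's theorem A = I + B/2 − 1, so I = 1797.5 − 33/2 + 1 = 1782.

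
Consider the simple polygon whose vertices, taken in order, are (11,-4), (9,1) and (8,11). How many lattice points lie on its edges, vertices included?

5

Summing gcd(|Δx|,|Δy|) over the edges gives the boundary count: gcd(2,5) + gcd(1,10) + gcd(3,15) = 1+1+3 = 5.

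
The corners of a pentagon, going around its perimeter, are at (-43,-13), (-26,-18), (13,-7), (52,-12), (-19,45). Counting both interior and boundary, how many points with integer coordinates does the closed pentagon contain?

Using the shoelace formula, 2A = |[(-43)·(-18) − (-26)·(-13)] + [(-26)·(-7) − 13·(-18)] + [13·(-12) − 52·(-7)] + [52·45 − (-19)·(-12)] + [(-19)·(-13) − (-43)·45]| = 5354, so the area is 2677.
Along each edge there are gcd(|Δx|,|Δy|)+1 lattice points, so counting each shared vertex once the boundary has gcd(17,5) + gcd(39,11) + gcd(39,5) + gcd(71,57) + gcd(24,58) = 1+1+1+1+2 = 6.
Pick's theorem gives I = A − B/2 + 1 = 2677 − 6/2 + 1 = 2675, so the closed region contains I + B = 2675 + 6 = 2681 lattice points.

2681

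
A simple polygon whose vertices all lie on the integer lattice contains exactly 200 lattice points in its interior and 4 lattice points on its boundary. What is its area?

Pick's theorem states A = I + B/2 − 1, so A = 200 + 4/2 − 1 = 201.

201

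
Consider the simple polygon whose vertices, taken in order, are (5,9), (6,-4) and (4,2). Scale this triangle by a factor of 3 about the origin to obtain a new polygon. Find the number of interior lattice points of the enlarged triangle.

85

Using the shoelace formula, 2A = |[5·(-4) − 6·9] + [6·2 − 4·(-4)] + [4·9 − 5·2]| = 20, so the area is 10.
Along each edge there are gcd(|Δx|,|Δy|)+1 lattice points, so counting each shared vertex once the boundary has gcd(1,13) + gcd(2,6) + gcd(1,7) = 1+2+1 = 4.
Scaling by 3 multiplies the area by 3² = 9 (so the new area is 90) and multiplies the boundary lattice-point count by 3, giving 12.
By Pick's theorem, the interior count of the dilated polygon is 90 − 12/2 + 1 = 85.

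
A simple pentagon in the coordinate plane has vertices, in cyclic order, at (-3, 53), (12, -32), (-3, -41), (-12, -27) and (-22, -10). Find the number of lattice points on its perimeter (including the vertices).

Summing gcd(|Δx|,|Δy|) over the edges gives the boundary count: gcd(15,85) + gcd(15,9) + gcd(9,14) + gcd(10,17) + gcd(19,63) = 5+3+1+1+1 = 11.

11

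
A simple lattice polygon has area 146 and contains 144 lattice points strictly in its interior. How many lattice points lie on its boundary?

6

Pick's theorem gives A = I + B/2 − 1, so B = 2(A − I + 1) = 2(146 − 144 + 1) = 6.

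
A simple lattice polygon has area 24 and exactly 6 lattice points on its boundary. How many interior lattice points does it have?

From Pick's theorem, I = A − B/2 + 1 = 24 − 6/2 + 1 = 22.

22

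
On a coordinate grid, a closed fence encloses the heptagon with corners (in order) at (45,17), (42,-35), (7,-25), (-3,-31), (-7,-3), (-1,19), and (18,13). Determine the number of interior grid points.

Using the shoelace formula, 2A = |(45·(-35) − 42·17) + (42·(-25) − 7·(-35)) + (7·(-31) − (-3)·(-25)) + ((-3)·(-3) − (-7)·(-31)) + ((-7)·19 − (-1)·(-3)) + ((-1)·13 − 18·19) + (18·17 − 45·13)| = 4364, so the area is 2182.
Summing gcd(|Δx|,|Δy|) over the edges gives the boundary count: gcd(3,52) + gcd(35,10) + gcd(10,6) + gcd(4,28) + gcd(6,22) + gcd(19,6) + gcd(27,4) = 1+5+2+4+2+1+1 = 16.
By Pick's theorem A = I + B/2 − 1, so I = 2182 − 16/2 + 1 = 2175.

2175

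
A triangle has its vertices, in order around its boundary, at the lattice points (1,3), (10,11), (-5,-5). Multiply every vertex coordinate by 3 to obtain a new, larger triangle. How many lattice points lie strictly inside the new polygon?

103

Using the shoelace formula, 2A = |[1·11 − 10·3] + [10·(-5) − (-5)·11] + [(-5)·3 − 1·(-5)]| = 24, so the area is 12.
Summing gcd(|Δx|,|Δy|) over the edges gives the boundary count: gcd(9,8) + gcd(15,16) + gcd(6,8) = 1+1+2 = 4.
Scaling by 3 multiplies the area by 3² = 9 (so the new area is 108) and multiplies the boundary lattice-point count by 3, giving 12.
By Pick's theorem, the interior count of the dilated polygon is 108 − 12/2 + 1 = 103.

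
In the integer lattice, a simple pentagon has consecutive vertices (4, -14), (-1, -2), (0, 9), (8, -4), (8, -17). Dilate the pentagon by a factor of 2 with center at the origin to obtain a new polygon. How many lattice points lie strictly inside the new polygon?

486

Using the shoelace formula, 2A = |(4·(-2) − (-1)·(-14)) + ((-1)·9 − 0·(-2)) + (0·(-4) − 8·9) + (8·(-17) − 8·(-4)) + (8·(-14) − 4·(-17))| = 251, so the area is 251/2.
Along each edge there are gcd(|Δx|,|Δy|)+1 lattice points, so counting each shared vertex once the boundary has gcd(5,12) + gcd(1,11) + gcd(8,13) + gcd(0,13) + gcd(4,3) = 1+1+1+13+1 = 17.
Scaling by 2 multiplies the area by 2² = 4 (so the new area is 502) and multiplies the boundary lattice-point count by 2, giving 34.
By Pick's theorem, the interior count of the dilated polygon is 502 − 34/2 + 1 = 486.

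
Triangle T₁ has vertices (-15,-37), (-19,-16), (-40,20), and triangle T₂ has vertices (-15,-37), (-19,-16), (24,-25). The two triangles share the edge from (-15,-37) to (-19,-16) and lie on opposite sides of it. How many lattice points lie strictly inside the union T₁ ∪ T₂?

The union is the simple quadrilateral with vertices (-15,-37), (-40,20), (-19,-16), (24,-25) in order.
The shoelace formula gives twice the area as |((-15)·20 − (-40)·(-37)) + ((-40)·(-16) − (-19)·20) + ((-19)·(-25) − 24·(-16)) + (24·(-37) − (-15)·(-25))| = 1164, so the area is 582.
The number of boundary lattice points is Σ gcd(|Δx|,|Δy|) = gcd(25,57) + gcd(21,36) + gcd(43,9) + gcd(39,12) = 1+3+1+3 = 8.
By Pick's theorem I = A − B/2 + 1 = 582 − 8/2 + 1 = 579.

579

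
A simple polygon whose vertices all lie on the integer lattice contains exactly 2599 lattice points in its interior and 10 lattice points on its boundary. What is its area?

2603

By Pick's theorem, A = I + B/2 − 1 = 2599 + 10/2 − 1 = 2603.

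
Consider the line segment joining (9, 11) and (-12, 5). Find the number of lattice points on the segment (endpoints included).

The number of lattice points on a segment between lattice points is gcd(|Δx|,|Δy|) + 1 = gcd(21,6) + 1 = 3 + 1 = 4.

4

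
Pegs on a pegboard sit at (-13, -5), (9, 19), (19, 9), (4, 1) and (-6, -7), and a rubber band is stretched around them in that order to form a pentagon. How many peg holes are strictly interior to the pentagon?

By the shoelace formula, twice the signed area is |((-13)·19 − 9·(-5)) + (9·9 − 19·19) + (19·1 − 4·9) + (4·(-7) − (-6)·1) + ((-6)·(-5) − (-13)·(-7))| = 582, so the area is 291.
The number of boundary lattice points is Σ gcd(|Δx|,|Δy|) = gcd(22,24) + gcd(10,10) + gcd(15,8) + gcd(10,8) + gcd(7,2) = 2+10+1+2+1 = 16.
Pick's theorem gives I = A − B/2 + 1 = 291 − 16/2 + 1 = 284.

284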